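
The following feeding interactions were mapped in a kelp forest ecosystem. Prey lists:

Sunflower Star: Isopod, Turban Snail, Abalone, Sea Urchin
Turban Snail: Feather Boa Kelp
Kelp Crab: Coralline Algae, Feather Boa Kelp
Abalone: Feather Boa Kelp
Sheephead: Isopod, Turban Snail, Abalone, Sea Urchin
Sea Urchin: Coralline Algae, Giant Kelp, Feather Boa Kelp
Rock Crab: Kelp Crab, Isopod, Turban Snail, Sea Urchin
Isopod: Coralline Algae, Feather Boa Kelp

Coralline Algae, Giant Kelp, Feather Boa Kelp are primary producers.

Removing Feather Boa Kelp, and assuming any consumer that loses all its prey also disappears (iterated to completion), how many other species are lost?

2

Remove Feather Boa Kelp.
Round 1: Turban Snail (all prey gone), Abalone (all prey gone) → extinct.
No further losses. Total secondary extinctions: 2.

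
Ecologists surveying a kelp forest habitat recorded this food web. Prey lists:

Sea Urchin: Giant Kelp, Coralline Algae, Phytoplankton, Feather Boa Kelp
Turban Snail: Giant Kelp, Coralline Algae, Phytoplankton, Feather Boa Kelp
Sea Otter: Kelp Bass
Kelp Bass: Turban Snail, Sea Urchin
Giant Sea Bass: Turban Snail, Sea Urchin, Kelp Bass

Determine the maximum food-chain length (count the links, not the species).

One longest chain: Giant Kelp → Turban Snail → Kelp Bass → Giant Sea Bass.
It has 4 species and 3 links.

3 links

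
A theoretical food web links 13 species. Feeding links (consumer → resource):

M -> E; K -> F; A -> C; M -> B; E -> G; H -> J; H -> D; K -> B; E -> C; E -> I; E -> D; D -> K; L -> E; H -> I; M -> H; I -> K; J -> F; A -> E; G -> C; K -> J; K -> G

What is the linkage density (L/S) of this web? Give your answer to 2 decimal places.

There are L = 21 links among S = 13 species.
L/S = 21/13 = 1.6154 ≈ 1.62.

L/S = 1.62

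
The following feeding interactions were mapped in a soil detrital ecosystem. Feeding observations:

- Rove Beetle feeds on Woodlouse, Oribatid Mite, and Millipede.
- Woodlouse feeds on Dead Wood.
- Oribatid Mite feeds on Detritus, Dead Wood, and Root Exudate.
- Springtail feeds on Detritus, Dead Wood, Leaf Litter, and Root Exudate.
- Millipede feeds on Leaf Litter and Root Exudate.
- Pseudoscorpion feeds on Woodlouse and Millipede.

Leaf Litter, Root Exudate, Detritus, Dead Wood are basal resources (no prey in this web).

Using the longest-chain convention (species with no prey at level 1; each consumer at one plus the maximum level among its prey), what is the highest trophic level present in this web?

Basal resources (level 1): Leaf Litter, Root Exudate, Detritus, Dead Wood.
Dead Wood → Woodlouse → Rove Beetle gives Rove Beetle level 3.
No species has a prey at level 3, so no species reaches level 4.

3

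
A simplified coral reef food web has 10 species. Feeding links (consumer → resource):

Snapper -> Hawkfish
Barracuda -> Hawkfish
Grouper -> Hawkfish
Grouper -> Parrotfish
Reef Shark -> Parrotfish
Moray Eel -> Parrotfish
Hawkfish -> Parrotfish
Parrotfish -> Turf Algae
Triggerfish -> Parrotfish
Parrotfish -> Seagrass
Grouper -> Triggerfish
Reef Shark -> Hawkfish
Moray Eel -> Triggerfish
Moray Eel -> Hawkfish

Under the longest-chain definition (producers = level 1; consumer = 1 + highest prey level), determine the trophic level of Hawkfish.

Seagrass is a producer → level 1.
Parrotfish eats Seagrass (level 1); other prey at levels: Turf Algae 1 → level 2.
Hawkfish eats Parrotfish → level 3.

Trophic level 3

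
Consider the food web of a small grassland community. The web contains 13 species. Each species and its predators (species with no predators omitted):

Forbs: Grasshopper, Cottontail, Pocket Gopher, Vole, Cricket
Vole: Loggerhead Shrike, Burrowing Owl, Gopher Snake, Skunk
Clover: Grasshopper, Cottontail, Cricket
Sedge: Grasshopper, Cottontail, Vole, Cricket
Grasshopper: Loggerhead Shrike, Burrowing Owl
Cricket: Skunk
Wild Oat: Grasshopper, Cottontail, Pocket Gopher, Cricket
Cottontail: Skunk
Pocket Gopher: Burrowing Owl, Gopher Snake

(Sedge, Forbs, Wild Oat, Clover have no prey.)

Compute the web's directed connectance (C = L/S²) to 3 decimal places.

C = 0.154

The web has S = 13 species and L = 26 feeding links.
C = L / S² = 26 / 169 = 0.1538 ≈ 0.154.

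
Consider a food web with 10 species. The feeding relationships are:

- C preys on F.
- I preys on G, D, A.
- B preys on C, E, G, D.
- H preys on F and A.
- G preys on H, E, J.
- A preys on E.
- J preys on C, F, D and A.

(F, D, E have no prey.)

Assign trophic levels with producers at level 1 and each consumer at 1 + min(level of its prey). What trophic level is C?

Trophic level 2

F is a producer → level 1.
C eats F → level 2.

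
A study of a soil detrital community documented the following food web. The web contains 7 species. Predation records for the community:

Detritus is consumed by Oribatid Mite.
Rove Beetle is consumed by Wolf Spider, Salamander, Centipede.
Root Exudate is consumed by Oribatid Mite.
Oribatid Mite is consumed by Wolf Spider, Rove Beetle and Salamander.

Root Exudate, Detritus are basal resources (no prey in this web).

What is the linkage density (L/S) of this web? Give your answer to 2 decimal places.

There are L = 8 links among S = 7 species.
L/S = 8/7 = 1.1429 ≈ 1.14.

L/S = 1.14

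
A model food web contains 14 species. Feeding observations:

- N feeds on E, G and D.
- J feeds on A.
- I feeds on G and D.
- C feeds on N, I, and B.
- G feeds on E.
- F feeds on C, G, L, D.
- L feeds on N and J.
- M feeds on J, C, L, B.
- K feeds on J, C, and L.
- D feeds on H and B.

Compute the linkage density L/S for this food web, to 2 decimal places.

There are L = 25 links among S = 14 species.
L/S = 25/14 = 1.7857 ≈ 1.79.

L/S = 1.79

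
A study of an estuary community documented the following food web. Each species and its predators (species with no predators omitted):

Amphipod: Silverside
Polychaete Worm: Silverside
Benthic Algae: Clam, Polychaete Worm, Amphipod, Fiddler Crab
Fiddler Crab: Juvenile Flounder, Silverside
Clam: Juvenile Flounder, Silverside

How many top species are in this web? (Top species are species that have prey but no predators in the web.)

Top species (has prey, but nothing eats it): Juvenile Flounder, Silverside.
Count: 2.

2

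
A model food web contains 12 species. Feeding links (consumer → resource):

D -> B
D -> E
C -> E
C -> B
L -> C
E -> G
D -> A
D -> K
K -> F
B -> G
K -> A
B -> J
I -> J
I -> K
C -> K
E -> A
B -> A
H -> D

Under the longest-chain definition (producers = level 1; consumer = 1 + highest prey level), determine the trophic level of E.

Trophic level 2

G is a producer → level 1.
E eats G (level 1); other prey at levels: A 1 → level 2.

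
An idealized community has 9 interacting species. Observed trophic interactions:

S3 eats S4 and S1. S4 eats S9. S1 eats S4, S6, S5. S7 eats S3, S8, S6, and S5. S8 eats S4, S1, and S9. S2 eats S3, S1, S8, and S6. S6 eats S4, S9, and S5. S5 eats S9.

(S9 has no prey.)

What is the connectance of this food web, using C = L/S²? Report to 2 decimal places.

The web has S = 9 species and L = 21 feeding links.
C = L / S² = 21 / 81 = 0.2593 ≈ 0.26.

C = 0.26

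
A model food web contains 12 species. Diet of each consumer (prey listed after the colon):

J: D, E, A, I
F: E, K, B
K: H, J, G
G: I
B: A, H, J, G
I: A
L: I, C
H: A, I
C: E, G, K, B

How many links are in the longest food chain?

One longest chain: A → I → H → B → C → L.
It has 6 species and 5 links.

5 links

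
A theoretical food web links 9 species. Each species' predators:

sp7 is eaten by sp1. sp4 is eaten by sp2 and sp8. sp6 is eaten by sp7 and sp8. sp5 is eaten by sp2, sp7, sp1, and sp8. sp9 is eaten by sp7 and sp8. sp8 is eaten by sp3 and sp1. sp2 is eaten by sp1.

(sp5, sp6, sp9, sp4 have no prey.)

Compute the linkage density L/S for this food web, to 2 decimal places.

L/S = 1.56

There are L = 14 links among S = 9 species.
L/S = 14/9 = 1.5556 ≈ 1.56.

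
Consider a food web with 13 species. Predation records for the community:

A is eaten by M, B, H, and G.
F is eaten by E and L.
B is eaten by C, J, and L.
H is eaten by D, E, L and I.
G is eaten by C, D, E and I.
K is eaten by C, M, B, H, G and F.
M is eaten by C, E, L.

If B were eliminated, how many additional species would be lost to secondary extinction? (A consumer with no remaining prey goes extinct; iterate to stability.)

1

Remove B.
Round 1: J (all prey gone) → extinct.
No further losses. Total secondary extinctions: 1.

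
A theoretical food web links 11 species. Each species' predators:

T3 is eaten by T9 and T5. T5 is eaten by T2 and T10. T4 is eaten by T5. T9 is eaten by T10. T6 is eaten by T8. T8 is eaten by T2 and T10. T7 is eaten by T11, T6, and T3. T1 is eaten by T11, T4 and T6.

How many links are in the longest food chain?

3 links

One longest chain: T7 → T6 → T8 → T10.
It has 4 species and 3 links.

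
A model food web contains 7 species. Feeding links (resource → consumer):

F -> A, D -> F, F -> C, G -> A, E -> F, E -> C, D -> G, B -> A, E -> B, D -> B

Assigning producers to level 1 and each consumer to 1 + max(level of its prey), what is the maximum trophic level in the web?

3

Producers (level 1): D, E.
D → F → C gives C level 3.
No species has a prey at level 3, so no species reaches level 4.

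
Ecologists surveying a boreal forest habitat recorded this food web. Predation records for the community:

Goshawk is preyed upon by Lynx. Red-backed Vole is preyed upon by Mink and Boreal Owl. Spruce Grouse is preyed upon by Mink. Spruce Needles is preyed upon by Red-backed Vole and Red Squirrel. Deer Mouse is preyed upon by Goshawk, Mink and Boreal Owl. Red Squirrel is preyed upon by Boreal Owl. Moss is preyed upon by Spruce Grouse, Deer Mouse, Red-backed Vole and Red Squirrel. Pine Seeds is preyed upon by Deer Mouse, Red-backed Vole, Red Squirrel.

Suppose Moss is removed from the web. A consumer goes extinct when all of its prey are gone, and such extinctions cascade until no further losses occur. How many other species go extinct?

1

Remove Moss.
Round 1: Spruce Grouse (all prey gone) → extinct.
No further losses. Total secondary extinctions: 1.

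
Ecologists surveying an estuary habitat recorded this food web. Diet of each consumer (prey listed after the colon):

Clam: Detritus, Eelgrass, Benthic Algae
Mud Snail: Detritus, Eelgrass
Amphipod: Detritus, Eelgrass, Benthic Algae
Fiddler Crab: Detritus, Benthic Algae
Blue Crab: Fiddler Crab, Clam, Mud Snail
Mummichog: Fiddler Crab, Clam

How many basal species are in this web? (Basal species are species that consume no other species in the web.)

Basal species (no prey listed): Detritus, Eelgrass, Benthic Algae.
Count: 3.

3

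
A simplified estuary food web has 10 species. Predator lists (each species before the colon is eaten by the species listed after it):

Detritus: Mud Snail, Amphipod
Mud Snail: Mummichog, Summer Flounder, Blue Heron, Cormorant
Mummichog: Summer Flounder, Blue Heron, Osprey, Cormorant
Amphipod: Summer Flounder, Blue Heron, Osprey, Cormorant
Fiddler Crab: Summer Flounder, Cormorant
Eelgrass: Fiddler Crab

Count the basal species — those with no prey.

2

Basal species (no prey listed): Detritus, Eelgrass.
Count: 2.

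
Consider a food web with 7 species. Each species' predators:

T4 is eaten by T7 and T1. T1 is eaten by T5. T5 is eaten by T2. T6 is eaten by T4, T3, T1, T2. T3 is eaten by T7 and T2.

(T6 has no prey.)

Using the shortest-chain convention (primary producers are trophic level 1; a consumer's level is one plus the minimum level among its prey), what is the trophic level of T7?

T6 is a producer → level 1.
T4 eats T6 → level 2.
T7 eats T4 → level 3.
No prey of T7 is below level 2, so 3 is the minimum.

Trophic level 3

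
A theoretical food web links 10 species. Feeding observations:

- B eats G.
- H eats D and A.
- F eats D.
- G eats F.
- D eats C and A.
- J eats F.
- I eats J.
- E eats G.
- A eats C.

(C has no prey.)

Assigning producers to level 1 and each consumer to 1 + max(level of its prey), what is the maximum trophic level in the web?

Producers (level 1): C.
C → A → D → F → G → B gives B level 6.
No species has a prey at level 6, so no species reaches level 7.

6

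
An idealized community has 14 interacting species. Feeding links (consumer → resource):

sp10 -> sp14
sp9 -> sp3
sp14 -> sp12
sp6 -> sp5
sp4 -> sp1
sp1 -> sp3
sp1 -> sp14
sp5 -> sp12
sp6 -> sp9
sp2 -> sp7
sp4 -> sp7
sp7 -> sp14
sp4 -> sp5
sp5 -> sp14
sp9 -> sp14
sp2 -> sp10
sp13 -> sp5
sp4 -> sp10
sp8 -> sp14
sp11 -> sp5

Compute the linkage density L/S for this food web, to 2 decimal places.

There are L = 20 links among S = 14 species.
L/S = 20/14 = 1.4286 ≈ 1.43.

L/S = 1.43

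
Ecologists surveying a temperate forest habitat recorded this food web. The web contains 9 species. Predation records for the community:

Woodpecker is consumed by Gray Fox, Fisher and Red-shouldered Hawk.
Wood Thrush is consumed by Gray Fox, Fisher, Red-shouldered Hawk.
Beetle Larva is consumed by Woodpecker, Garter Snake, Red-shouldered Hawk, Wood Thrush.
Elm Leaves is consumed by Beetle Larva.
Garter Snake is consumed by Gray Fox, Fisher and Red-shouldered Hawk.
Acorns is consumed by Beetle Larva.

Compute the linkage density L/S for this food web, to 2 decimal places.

There are L = 15 links among S = 9 species.
L/S = 15/9 = 1.6667 ≈ 1.67.

L/S = 1.67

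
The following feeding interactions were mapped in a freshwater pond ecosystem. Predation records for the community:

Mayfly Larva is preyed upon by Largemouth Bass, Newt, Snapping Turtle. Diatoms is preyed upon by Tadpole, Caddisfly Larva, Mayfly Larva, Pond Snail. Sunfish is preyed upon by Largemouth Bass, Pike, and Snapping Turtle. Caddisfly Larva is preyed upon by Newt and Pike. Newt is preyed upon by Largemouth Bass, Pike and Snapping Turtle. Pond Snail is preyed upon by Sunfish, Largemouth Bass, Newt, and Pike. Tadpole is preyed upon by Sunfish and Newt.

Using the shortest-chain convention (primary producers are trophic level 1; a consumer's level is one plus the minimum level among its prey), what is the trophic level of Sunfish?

Trophic level 3

Diatoms is a producer → level 1.
Pond Snail eats Diatoms → level 2.
Sunfish eats Pond Snail → level 3.
No prey of Sunfish is below level 2, so 3 is the minimum.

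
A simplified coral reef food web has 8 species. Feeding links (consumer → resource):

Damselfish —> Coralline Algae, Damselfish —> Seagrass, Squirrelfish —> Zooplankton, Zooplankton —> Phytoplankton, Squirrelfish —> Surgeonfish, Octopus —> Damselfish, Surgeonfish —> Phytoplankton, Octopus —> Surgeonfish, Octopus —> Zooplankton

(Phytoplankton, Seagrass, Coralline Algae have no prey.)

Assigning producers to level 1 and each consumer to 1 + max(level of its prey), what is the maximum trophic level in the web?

Producers (level 1): Phytoplankton, Seagrass, Coralline Algae.
Phytoplankton → Surgeonfish → Octopus gives Octopus level 3.
No species has a prey at level 3, so no species reaches level 4.

3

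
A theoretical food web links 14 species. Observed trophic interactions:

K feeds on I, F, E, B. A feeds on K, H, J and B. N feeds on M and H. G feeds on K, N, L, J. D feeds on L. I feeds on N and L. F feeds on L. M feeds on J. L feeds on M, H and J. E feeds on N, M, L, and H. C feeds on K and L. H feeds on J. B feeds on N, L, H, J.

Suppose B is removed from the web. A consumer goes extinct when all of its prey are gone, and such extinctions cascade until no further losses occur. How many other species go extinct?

0

Remove B.
Every predator of it retains at least one other prey: K still has F, E, I; A still has J, H, K.
No consumer loses all prey, so no secondary extinctions occur.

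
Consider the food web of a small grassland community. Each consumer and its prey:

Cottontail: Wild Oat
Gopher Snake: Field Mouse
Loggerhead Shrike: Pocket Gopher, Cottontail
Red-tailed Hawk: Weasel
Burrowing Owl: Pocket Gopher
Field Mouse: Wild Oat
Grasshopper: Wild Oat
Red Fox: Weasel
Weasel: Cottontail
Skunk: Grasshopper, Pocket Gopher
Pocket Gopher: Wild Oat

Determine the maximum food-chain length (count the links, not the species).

One longest chain: Wild Oat → Cottontail → Weasel → Red-tailed Hawk.
It has 4 species and 3 links.

3 links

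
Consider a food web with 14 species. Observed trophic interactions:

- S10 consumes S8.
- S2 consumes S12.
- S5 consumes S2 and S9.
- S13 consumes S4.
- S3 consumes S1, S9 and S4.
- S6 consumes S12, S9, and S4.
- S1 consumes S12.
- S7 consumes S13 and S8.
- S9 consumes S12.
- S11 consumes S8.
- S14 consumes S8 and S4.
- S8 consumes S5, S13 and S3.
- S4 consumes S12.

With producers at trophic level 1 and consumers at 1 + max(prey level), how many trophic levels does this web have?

5

Producers (level 1): S12.
S12 → S2 → S5 → S8 → S11 gives S11 level 5.
No species has a prey at level 5, so no species reaches level 6.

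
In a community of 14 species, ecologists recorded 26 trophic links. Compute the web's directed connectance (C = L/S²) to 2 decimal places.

C = 0.13

The web has S = 14 species and L = 26 feeding links.
C = L / S² = 26 / 196 = 0.1327 ≈ 0.13.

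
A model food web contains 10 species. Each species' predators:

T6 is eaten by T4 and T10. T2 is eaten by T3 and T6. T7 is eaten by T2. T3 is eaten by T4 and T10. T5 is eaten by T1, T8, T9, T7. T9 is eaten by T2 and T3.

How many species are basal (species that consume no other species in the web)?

1

Basal species (no prey listed): T5.
Count: 1.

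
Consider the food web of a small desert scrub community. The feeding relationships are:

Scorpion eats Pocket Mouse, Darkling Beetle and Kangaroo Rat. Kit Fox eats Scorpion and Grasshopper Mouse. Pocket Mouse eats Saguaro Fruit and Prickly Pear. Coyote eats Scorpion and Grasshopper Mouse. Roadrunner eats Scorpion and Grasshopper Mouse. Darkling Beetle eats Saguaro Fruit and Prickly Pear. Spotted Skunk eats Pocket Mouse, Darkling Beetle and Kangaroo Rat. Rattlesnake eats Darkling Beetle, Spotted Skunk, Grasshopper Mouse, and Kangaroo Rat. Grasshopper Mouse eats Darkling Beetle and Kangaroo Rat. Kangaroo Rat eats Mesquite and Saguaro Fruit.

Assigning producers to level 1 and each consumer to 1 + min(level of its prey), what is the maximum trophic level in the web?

4

Producers (level 1): Mesquite, Prickly Pear, Saguaro Fruit.
Following each consumer down to its lowest-level prey: Prickly Pear → Darkling Beetle → Grasshopper Mouse → Kit Fox (levels 1 through 4).
All prey of Kit Fox (Grasshopper Mouse 3, Scorpion 3) are at level 3 or above, so Kit Fox is at level 1 + 3 = 4.
Every consumer has at least one prey at level 3 or below, so none exceeds level 4.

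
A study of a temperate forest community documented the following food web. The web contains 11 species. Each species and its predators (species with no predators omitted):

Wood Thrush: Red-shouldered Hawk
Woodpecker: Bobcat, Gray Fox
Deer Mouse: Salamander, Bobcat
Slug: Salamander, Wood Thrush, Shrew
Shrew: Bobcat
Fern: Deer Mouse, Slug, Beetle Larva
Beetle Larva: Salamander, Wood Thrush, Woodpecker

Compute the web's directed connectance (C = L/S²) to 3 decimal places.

C = 0.124

The web has S = 11 species and L = 15 feeding links.
C = L / S² = 15 / 121 = 0.1240 ≈ 0.124.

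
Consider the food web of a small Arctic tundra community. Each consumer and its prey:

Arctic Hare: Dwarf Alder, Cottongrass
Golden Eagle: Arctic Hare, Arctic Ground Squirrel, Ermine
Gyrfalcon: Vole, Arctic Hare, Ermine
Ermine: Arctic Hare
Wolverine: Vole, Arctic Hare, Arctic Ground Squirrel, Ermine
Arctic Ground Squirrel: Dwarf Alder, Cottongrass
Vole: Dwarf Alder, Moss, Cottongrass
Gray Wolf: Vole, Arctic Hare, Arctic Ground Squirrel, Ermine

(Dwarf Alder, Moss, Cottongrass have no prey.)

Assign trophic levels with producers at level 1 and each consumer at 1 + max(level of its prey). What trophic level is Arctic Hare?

Dwarf Alder is a producer → level 1.
Arctic Hare eats Dwarf Alder (level 1); other prey at levels: Cottongrass 1 → level 2.

Trophic level 2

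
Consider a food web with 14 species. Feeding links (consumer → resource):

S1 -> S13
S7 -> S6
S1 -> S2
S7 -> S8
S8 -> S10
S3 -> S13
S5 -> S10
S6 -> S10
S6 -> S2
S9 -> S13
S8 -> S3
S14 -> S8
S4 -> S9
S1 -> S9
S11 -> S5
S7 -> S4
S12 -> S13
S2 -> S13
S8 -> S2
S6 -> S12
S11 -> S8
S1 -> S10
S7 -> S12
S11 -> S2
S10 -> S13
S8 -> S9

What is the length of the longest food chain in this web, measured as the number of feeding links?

3 links

One longest chain: S13 → S9 → S4 → S7.
It has 4 species and 3 links.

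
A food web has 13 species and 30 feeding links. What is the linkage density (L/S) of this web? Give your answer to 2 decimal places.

There are L = 30 links among S = 13 species.
L/S = 30/13 = 2.3077 ≈ 2.31.

L/S = 2.31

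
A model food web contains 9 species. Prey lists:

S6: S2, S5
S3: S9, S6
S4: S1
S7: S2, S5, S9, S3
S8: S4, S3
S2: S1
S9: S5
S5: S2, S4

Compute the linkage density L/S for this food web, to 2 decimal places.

L/S = 1.67

There are L = 15 links among S = 9 species.
L/S = 15/9 = 1.6667 ≈ 1.67.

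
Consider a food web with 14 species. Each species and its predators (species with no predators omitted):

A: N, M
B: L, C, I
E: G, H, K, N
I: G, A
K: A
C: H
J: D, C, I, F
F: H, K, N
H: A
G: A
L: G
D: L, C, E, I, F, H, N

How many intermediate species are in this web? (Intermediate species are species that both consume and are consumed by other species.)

Intermediate species (has both prey and predators): D, L, C, E, I, F, G, H, K, A.
Count: 10.

10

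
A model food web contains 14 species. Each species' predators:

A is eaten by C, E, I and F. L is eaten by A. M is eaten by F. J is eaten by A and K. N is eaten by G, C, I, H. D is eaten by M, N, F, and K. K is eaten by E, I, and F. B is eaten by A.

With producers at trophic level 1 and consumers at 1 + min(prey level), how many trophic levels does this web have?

3

Producers (level 1): D, B, L, J.
Following each consumer down to its lowest-level prey: B → A → E (levels 1 through 3).
All prey of E (A 2, K 2) are at level 2 or above, so E is at level 1 + 2 = 3.
Every consumer has at least one prey at level 2 or below, so none exceeds level 3.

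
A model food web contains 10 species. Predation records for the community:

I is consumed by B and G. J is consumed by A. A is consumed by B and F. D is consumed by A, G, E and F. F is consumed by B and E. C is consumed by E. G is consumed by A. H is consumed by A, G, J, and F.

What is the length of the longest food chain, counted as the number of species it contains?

5 species

One longest chain: H → J → A → F → E.
It has 5 species and 4 links.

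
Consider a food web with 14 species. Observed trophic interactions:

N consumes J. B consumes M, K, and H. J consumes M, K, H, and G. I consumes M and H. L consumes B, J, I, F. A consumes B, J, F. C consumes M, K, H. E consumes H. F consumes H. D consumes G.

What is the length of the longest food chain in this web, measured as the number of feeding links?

One longest chain: H → F → A.
It has 3 species and 2 links.

2 links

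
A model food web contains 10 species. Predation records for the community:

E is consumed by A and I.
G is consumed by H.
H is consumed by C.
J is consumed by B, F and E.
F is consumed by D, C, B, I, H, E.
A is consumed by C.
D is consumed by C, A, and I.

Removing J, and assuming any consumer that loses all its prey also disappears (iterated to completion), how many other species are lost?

6

Remove J.
Round 1: F (all prey gone) → extinct.
Round 2: D (all prey gone), E (all prey gone), B (all prey gone) → extinct.
Round 3: A (all prey gone), I (all prey gone) → extinct.
No further losses. Total secondary extinctions: 6.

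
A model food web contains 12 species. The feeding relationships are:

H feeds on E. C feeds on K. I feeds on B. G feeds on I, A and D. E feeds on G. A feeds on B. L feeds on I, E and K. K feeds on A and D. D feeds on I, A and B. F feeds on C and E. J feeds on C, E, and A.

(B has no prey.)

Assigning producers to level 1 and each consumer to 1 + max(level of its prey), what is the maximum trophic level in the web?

Producers (level 1): B.
B → I → D → G → E → H gives H level 6.
No species has a prey at level 6, so no species reaches level 7.

6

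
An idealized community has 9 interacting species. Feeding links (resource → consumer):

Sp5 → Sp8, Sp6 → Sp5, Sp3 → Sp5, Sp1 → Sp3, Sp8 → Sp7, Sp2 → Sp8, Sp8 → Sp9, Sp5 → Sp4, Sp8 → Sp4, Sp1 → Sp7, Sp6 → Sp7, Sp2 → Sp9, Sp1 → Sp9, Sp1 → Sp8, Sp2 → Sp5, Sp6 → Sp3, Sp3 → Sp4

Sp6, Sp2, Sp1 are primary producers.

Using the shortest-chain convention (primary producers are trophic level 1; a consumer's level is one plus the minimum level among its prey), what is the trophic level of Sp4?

Trophic level 3

Sp6 is a producer → level 1.
Sp3 eats Sp6 → level 2.
Sp4 eats Sp3 → level 3.
No prey of Sp4 is below level 2, so 3 is the minimum.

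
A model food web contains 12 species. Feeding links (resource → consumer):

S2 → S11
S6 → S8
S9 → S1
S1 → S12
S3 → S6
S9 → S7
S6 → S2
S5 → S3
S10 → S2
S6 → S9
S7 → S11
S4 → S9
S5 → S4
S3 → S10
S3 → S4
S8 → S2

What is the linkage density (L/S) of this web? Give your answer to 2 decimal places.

L/S = 1.33

There are L = 16 links among S = 12 species.
L/S = 16/12 = 1.3333 ≈ 1.33.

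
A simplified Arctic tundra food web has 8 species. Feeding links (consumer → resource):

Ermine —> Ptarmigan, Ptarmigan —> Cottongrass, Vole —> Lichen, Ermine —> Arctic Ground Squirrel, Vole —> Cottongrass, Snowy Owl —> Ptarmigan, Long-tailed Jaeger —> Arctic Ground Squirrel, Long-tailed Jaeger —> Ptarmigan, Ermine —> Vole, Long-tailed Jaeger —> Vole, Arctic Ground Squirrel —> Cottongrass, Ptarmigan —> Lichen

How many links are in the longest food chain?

2 links

One longest chain: Lichen → Ptarmigan → Snowy Owl.
It has 3 species and 2 links.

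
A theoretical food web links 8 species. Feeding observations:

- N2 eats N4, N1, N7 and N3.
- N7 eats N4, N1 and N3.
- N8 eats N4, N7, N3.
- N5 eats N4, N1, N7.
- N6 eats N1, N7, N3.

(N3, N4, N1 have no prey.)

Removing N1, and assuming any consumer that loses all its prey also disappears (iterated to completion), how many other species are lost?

0

Remove N1.
Every predator of it retains at least one other prey: N7 still has N3, N4; N5 still has N4, N7; N6 still has N3, N7; N2 still has N3, N4, N7.
No consumer loses all prey, so no secondary extinctions occur.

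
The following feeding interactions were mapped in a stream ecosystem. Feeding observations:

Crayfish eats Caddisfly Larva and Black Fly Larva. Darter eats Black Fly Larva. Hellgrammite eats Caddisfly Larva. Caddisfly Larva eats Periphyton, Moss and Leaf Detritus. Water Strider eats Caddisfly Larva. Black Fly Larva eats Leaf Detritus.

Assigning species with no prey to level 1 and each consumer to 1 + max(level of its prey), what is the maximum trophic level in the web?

Basal resources (level 1): Moss, Periphyton, Leaf Detritus.
Leaf Detritus → Black Fly Larva → Crayfish gives Crayfish level 3.
No species has a prey at level 3, so no species reaches level 4.

3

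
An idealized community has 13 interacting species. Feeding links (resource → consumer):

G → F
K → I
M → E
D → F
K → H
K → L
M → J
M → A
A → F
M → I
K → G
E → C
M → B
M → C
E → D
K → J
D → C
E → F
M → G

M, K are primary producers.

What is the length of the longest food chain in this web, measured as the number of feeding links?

3 links

One longest chain: M → E → D → C.
It has 4 species and 3 links.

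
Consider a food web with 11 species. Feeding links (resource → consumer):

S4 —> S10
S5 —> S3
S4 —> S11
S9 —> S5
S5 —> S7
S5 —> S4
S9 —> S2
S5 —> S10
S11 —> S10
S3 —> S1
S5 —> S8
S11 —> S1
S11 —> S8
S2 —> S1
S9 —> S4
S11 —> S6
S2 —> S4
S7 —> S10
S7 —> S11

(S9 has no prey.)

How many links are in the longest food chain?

4 links

One longest chain: S9 → S5 → S4 → S11 → S1.
It has 5 species and 4 links.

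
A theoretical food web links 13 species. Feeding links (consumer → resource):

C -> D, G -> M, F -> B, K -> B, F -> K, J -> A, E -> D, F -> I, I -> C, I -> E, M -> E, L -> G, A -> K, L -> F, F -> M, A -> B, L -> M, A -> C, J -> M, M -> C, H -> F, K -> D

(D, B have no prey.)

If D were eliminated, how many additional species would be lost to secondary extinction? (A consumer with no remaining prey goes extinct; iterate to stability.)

Remove D.
Round 1: E (all prey gone), C (all prey gone) → extinct.
Round 2: I (all prey gone), M (all prey gone) → extinct.
Round 3: G (all prey gone) → extinct.
No further losses. Total secondary extinctions: 5.

5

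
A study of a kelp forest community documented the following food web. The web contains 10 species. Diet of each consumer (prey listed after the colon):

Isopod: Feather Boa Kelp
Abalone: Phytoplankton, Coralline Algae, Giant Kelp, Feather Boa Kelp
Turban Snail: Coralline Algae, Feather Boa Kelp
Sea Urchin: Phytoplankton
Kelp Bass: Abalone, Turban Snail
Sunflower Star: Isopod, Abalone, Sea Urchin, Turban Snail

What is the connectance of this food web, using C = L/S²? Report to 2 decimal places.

The web has S = 10 species and L = 14 feeding links.
C = L / S² = 14 / 100 = 0.1400 ≈ 0.14.

C = 0.14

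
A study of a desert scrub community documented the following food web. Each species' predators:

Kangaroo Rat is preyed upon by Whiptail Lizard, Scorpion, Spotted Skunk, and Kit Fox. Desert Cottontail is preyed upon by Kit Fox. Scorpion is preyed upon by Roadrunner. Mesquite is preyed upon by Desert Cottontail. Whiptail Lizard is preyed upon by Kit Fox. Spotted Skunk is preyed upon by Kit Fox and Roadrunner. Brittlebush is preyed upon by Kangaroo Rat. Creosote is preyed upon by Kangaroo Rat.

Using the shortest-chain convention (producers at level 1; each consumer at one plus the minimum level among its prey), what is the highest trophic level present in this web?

4

Producers (level 1): Creosote, Brittlebush, Mesquite.
Following each consumer down to its lowest-level prey: Creosote → Kangaroo Rat → Spotted Skunk → Roadrunner (levels 1 through 4).
All prey of Roadrunner (Spotted Skunk 3, Scorpion 3) are at level 3 or above, so Roadrunner is at level 1 + 3 = 4.
Every consumer has at least one prey at level 3 or below, so none exceeds level 4.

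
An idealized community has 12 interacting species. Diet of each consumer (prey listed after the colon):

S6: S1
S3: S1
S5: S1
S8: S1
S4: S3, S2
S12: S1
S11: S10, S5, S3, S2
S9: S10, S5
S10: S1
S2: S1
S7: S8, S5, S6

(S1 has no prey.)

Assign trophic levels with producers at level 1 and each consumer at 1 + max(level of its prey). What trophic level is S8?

Trophic level 2

S1 is a producer → level 1.
S8 eats S1 → level 2.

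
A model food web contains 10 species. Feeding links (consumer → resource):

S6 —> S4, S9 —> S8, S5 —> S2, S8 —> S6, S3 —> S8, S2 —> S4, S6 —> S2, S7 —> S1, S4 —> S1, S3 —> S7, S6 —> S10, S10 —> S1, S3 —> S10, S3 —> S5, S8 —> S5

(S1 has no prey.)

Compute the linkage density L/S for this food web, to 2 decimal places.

L/S = 1.50

There are L = 15 links among S = 10 species.
L/S = 15/10 = 1.5000 ≈ 1.50.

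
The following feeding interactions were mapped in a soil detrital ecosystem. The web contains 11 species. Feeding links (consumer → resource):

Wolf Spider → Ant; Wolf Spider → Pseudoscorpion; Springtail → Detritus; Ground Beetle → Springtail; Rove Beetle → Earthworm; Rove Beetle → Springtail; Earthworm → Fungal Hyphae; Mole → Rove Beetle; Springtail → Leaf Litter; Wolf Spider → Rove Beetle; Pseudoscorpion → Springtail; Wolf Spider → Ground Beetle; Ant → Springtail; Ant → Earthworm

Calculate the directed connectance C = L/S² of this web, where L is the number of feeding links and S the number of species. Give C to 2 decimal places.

The web has S = 11 species and L = 14 feeding links.
C = L / S² = 14 / 121 = 0.1157 ≈ 0.12.

C = 0.12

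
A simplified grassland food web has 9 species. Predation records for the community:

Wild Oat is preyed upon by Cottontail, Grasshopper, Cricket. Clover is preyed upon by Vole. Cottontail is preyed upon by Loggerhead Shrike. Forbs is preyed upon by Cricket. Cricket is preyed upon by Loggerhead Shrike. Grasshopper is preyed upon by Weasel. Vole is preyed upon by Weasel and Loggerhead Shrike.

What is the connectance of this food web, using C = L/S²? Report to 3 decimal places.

The web has S = 9 species and L = 10 feeding links.
C = L / S² = 10 / 81 = 0.1235 ≈ 0.123.

C = 0.123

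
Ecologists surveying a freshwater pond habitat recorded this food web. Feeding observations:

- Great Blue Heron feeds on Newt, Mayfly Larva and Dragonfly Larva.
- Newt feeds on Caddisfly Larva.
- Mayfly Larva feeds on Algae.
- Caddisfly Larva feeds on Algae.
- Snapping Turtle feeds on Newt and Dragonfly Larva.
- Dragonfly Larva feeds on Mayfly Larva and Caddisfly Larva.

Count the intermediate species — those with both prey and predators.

Intermediate species (has both prey and predators): Caddisfly Larva, Mayfly Larva, Dragonfly Larva, Newt.
Count: 4.

4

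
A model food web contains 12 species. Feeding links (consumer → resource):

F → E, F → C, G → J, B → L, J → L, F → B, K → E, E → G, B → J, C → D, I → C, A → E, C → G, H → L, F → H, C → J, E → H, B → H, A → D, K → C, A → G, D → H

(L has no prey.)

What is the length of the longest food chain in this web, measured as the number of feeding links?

One longest chain: L → J → G → C → I.
It has 5 species and 4 links.

4 links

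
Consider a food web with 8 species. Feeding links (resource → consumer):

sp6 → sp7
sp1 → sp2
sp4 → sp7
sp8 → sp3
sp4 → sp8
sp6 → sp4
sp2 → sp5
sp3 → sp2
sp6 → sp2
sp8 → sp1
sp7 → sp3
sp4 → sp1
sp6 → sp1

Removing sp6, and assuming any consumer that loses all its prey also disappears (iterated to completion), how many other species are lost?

Remove sp6.
Round 1: sp4 (all prey gone) → extinct.
Round 2: sp8 (all prey gone), sp7 (all prey gone) → extinct.
Round 3: sp1 (all prey gone), sp3 (all prey gone) → extinct.
Round 4: sp2 (all prey gone) → extinct.
Round 5: sp5 (all prey gone) → extinct.
No further losses. Total secondary extinctions: 7.

7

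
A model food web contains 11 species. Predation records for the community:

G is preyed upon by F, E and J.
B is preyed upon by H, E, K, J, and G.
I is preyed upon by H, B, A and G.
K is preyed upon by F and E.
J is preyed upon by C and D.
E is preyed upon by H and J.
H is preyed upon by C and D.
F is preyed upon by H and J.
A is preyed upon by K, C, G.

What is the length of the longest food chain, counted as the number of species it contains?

6 species

One longest chain: I → A → G → E → H → C.
It has 6 species and 5 links.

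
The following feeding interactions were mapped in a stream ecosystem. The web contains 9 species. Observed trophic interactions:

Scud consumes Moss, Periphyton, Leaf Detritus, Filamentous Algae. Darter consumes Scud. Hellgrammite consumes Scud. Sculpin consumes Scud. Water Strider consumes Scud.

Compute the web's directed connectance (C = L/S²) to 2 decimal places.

The web has S = 9 species and L = 8 feeding links.
C = L / S² = 8 / 81 = 0.0988 ≈ 0.10.

C = 0.10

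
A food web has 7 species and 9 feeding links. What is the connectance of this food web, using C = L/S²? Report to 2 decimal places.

The web has S = 7 species and L = 9 feeding links.
C = L / S² = 9 / 49 = 0.1837 ≈ 0.18.

C = 0.18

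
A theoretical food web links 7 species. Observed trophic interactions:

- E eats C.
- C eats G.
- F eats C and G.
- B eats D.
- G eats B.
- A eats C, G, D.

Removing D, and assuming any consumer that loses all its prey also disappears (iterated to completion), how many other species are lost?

6

Remove D.
Round 1: B (all prey gone) → extinct.
Round 2: G (all prey gone) → extinct.
Round 3: C (all prey gone) → extinct.
Round 4: E (all prey gone), F (all prey gone), A (all prey gone) → extinct.
No further losses. Total secondary extinctions: 6.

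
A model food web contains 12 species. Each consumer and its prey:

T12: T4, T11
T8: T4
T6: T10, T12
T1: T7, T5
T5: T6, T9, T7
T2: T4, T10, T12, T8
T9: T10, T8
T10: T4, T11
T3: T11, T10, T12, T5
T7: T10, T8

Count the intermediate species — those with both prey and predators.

7

Intermediate species (has both prey and predators): T10, T12, T8, T6, T9, T7, T5.
Count: 7.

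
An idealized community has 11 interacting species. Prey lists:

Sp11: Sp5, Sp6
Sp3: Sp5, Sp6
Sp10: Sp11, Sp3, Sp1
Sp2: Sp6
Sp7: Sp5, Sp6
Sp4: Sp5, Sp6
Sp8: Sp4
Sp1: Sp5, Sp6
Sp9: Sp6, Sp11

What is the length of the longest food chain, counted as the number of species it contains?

One longest chain: Sp5 → Sp11 → Sp9.
It has 3 species and 2 links.

3 species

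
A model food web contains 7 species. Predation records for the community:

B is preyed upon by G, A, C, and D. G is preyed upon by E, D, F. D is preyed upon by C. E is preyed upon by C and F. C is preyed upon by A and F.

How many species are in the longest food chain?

5 species

One longest chain: B → G → D → C → F.
It has 5 species and 4 links.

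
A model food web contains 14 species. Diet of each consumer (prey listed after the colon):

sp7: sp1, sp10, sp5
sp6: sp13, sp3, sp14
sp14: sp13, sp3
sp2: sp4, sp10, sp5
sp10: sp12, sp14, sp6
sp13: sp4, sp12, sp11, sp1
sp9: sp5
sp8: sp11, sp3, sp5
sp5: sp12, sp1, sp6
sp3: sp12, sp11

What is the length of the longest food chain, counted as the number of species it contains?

6 species

One longest chain: sp4 → sp13 → sp14 → sp6 → sp5 → sp9.
It has 6 species and 5 links.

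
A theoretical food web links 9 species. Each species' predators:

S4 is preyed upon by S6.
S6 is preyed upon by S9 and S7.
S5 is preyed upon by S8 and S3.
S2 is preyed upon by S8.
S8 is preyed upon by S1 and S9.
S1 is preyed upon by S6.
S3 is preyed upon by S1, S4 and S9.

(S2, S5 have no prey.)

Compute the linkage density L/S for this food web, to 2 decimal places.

L/S = 1.33

There are L = 12 links among S = 9 species.
L/S = 12/9 = 1.3333 ≈ 1.33.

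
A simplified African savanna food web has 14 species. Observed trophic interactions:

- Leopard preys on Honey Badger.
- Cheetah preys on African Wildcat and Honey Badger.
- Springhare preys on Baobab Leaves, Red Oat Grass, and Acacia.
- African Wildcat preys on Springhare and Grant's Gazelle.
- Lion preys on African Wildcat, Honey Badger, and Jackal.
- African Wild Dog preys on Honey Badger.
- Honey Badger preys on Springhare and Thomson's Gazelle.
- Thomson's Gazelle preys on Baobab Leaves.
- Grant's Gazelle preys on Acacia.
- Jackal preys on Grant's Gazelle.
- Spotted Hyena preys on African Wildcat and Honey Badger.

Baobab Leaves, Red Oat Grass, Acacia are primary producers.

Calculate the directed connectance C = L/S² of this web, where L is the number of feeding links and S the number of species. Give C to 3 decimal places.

The web has S = 14 species and L = 19 feeding links.
C = L / S² = 19 / 196 = 0.0969 ≈ 0.097.

C = 0.097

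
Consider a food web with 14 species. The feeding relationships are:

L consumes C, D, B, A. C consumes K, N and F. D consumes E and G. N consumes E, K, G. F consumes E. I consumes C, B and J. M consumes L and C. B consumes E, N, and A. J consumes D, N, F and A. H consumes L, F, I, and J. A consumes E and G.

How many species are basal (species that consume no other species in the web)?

Basal species (no prey listed): K, E, G.
Count: 3.

3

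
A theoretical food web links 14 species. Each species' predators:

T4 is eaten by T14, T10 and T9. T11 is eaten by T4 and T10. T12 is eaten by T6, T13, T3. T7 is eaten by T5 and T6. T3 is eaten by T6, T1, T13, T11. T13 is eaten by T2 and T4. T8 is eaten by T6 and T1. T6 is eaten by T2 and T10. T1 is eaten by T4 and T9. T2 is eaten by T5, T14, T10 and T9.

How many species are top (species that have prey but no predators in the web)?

Top species (has prey, but nothing eats it): T9, T5, T14, T10.
Count: 4.

4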